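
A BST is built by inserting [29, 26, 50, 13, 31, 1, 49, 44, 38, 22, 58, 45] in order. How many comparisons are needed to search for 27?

Search path for 27: 29 -> 26
Found: False
Comparisons: 2


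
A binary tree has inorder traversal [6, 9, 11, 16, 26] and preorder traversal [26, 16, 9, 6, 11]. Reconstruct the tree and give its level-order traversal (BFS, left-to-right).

Inorder:  [6, 9, 11, 16, 26]
Preorder: [26, 16, 9, 6, 11]
Algorithm: preorder visits root first, so consume preorder in order;
for each root, split the current inorder slice at that value into
left-subtree inorder and right-subtree inorder, then recurse.
Recursive splits:
  root=26; inorder splits into left=[6, 9, 11, 16], right=[]
  root=16; inorder splits into left=[6, 9, 11], right=[]
  root=9; inorder splits into left=[6], right=[11]
  root=6; inorder splits into left=[], right=[]
  root=11; inorder splits into left=[], right=[]
Reconstructed level-order: [26, 16, 9, 6, 11]


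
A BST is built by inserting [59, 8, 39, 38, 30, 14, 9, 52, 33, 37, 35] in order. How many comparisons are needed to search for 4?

Search path for 4: 59 -> 8
Found: False
Comparisons: 2


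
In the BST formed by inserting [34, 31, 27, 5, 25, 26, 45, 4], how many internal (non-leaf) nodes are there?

Tree built from: [34, 31, 27, 5, 25, 26, 45, 4]
Tree (level-order array): [34, 31, 45, 27, None, None, None, 5, None, 4, 25, None, None, None, 26]
Rule: An internal node has at least one child.
Per-node child counts:
  node 34: 2 child(ren)
  node 31: 1 child(ren)
  node 27: 1 child(ren)
  node 5: 2 child(ren)
  node 4: 0 child(ren)
  node 25: 1 child(ren)
  node 26: 0 child(ren)
  node 45: 0 child(ren)
Matching nodes: [34, 31, 27, 5, 25]
Count of internal (non-leaf) nodes: 5


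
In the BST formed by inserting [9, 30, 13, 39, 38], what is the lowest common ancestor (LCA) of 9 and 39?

Tree insertion order: [9, 30, 13, 39, 38]
Tree (level-order array): [9, None, 30, 13, 39, None, None, 38]
In a BST, the LCA of p=9, q=39 is the first node v on the
root-to-leaf path with p <= v <= q (go left if both < v, right if both > v).
Walk from root:
  at 9: 9 <= 9 <= 39, this is the LCA
LCA = 9


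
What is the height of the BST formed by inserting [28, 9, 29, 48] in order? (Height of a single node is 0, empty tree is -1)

Insertion order: [28, 9, 29, 48]
Tree (level-order array): [28, 9, 29, None, None, None, 48]
Compute height bottom-up (empty subtree = -1):
  height(9) = 1 + max(-1, -1) = 0
  height(48) = 1 + max(-1, -1) = 0
  height(29) = 1 + max(-1, 0) = 1
  height(28) = 1 + max(0, 1) = 2
Height = 2


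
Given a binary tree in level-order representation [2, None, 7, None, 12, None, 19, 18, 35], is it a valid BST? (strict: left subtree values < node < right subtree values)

Level-order array: [2, None, 7, None, 12, None, 19, 18, 35]
Validate using subtree bounds (lo, hi): at each node, require lo < value < hi,
then recurse left with hi=value and right with lo=value.
Preorder trace (stopping at first violation):
  at node 2 with bounds (-inf, +inf): OK
  at node 7 with bounds (2, +inf): OK
  at node 12 with bounds (7, +inf): OK
  at node 19 with bounds (12, +inf): OK
  at node 18 with bounds (12, 19): OK
  at node 35 with bounds (19, +inf): OK
No violation found at any node.
Result: Valid BST


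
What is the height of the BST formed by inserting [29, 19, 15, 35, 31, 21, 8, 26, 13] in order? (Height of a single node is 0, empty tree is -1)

Insertion order: [29, 19, 15, 35, 31, 21, 8, 26, 13]
Tree (level-order array): [29, 19, 35, 15, 21, 31, None, 8, None, None, 26, None, None, None, 13]
Compute height bottom-up (empty subtree = -1):
  height(13) = 1 + max(-1, -1) = 0
  height(8) = 1 + max(-1, 0) = 1
  height(15) = 1 + max(1, -1) = 2
  height(26) = 1 + max(-1, -1) = 0
  height(21) = 1 + max(-1, 0) = 1
  height(19) = 1 + max(2, 1) = 3
  height(31) = 1 + max(-1, -1) = 0
  height(35) = 1 + max(0, -1) = 1
  height(29) = 1 + max(3, 1) = 4
Height = 4


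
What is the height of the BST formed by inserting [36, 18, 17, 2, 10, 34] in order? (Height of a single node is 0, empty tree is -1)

Insertion order: [36, 18, 17, 2, 10, 34]
Tree (level-order array): [36, 18, None, 17, 34, 2, None, None, None, None, 10]
Compute height bottom-up (empty subtree = -1):
  height(10) = 1 + max(-1, -1) = 0
  height(2) = 1 + max(-1, 0) = 1
  height(17) = 1 + max(1, -1) = 2
  height(34) = 1 + max(-1, -1) = 0
  height(18) = 1 + max(2, 0) = 3
  height(36) = 1 + max(3, -1) = 4
Height = 4


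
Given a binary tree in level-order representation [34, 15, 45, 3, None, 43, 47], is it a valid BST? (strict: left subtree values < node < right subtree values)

Level-order array: [34, 15, 45, 3, None, 43, 47]
Validate using subtree bounds (lo, hi): at each node, require lo < value < hi,
then recurse left with hi=value and right with lo=value.
Preorder trace (stopping at first violation):
  at node 34 with bounds (-inf, +inf): OK
  at node 15 with bounds (-inf, 34): OK
  at node 3 with bounds (-inf, 15): OK
  at node 45 with bounds (34, +inf): OK
  at node 43 with bounds (34, 45): OK
  at node 47 with bounds (45, +inf): OK
No violation found at any node.
Result: Valid BST


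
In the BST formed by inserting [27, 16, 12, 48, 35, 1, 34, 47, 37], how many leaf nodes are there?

Tree built from: [27, 16, 12, 48, 35, 1, 34, 47, 37]
Tree (level-order array): [27, 16, 48, 12, None, 35, None, 1, None, 34, 47, None, None, None, None, 37]
Rule: A leaf has 0 children.
Per-node child counts:
  node 27: 2 child(ren)
  node 16: 1 child(ren)
  node 12: 1 child(ren)
  node 1: 0 child(ren)
  node 48: 1 child(ren)
  node 35: 2 child(ren)
  node 34: 0 child(ren)
  node 47: 1 child(ren)
  node 37: 0 child(ren)
Matching nodes: [1, 34, 37]
Count of leaf nodes: 3


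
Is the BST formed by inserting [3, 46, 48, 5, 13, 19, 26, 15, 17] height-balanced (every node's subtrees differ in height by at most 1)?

Tree (level-order array): [3, None, 46, 5, 48, None, 13, None, None, None, 19, 15, 26, None, 17]
Definition: a tree is height-balanced if, at every node, |h(left) - h(right)| <= 1 (empty subtree has height -1).
Bottom-up per-node check:
  node 17: h_left=-1, h_right=-1, diff=0 [OK], height=0
  node 15: h_left=-1, h_right=0, diff=1 [OK], height=1
  node 26: h_left=-1, h_right=-1, diff=0 [OK], height=0
  node 19: h_left=1, h_right=0, diff=1 [OK], height=2
  node 13: h_left=-1, h_right=2, diff=3 [FAIL (|-1-2|=3 > 1)], height=3
  node 5: h_left=-1, h_right=3, diff=4 [FAIL (|-1-3|=4 > 1)], height=4
  node 48: h_left=-1, h_right=-1, diff=0 [OK], height=0
  node 46: h_left=4, h_right=0, diff=4 [FAIL (|4-0|=4 > 1)], height=5
  node 3: h_left=-1, h_right=5, diff=6 [FAIL (|-1-5|=6 > 1)], height=6
Node 13 violates the condition: |-1 - 2| = 3 > 1.
Result: Not balanced


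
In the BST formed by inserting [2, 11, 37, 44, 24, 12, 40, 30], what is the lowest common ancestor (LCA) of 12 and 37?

Tree insertion order: [2, 11, 37, 44, 24, 12, 40, 30]
Tree (level-order array): [2, None, 11, None, 37, 24, 44, 12, 30, 40]
In a BST, the LCA of p=12, q=37 is the first node v on the
root-to-leaf path with p <= v <= q (go left if both < v, right if both > v).
Walk from root:
  at 2: both 12 and 37 > 2, go right
  at 11: both 12 and 37 > 11, go right
  at 37: 12 <= 37 <= 37, this is the LCA
LCA = 37


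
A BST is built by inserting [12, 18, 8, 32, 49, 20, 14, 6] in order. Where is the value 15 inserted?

Starting tree (level order): [12, 8, 18, 6, None, 14, 32, None, None, None, None, 20, 49]
Insertion path: 12 -> 18 -> 14
Result: insert 15 as right child of 14
Final tree (level order): [12, 8, 18, 6, None, 14, 32, None, None, None, 15, 20, 49]


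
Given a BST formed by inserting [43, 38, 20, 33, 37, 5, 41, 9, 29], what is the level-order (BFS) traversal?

Tree insertion order: [43, 38, 20, 33, 37, 5, 41, 9, 29]
Tree (level-order array): [43, 38, None, 20, 41, 5, 33, None, None, None, 9, 29, 37]
BFS from the root, enqueuing left then right child of each popped node:
  queue [43] -> pop 43, enqueue [38], visited so far: [43]
  queue [38] -> pop 38, enqueue [20, 41], visited so far: [43, 38]
  queue [20, 41] -> pop 20, enqueue [5, 33], visited so far: [43, 38, 20]
  queue [41, 5, 33] -> pop 41, enqueue [none], visited so far: [43, 38, 20, 41]
  queue [5, 33] -> pop 5, enqueue [9], visited so far: [43, 38, 20, 41, 5]
  queue [33, 9] -> pop 33, enqueue [29, 37], visited so far: [43, 38, 20, 41, 5, 33]
  queue [9, 29, 37] -> pop 9, enqueue [none], visited so far: [43, 38, 20, 41, 5, 33, 9]
  queue [29, 37] -> pop 29, enqueue [none], visited so far: [43, 38, 20, 41, 5, 33, 9, 29]
  queue [37] -> pop 37, enqueue [none], visited so far: [43, 38, 20, 41, 5, 33, 9, 29, 37]
Result: [43, 38, 20, 41, 5, 33, 9, 29, 37]


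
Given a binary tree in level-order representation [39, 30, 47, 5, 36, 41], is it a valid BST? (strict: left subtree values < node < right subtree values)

Level-order array: [39, 30, 47, 5, 36, 41]
Validate using subtree bounds (lo, hi): at each node, require lo < value < hi,
then recurse left with hi=value and right with lo=value.
Preorder trace (stopping at first violation):
  at node 39 with bounds (-inf, +inf): OK
  at node 30 with bounds (-inf, 39): OK
  at node 5 with bounds (-inf, 30): OK
  at node 36 with bounds (30, 39): OK
  at node 47 with bounds (39, +inf): OK
  at node 41 with bounds (39, 47): OK
No violation found at any node.
Result: Valid BST


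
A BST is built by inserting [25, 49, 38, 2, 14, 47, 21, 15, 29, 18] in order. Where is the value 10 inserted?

Starting tree (level order): [25, 2, 49, None, 14, 38, None, None, 21, 29, 47, 15, None, None, None, None, None, None, 18]
Insertion path: 25 -> 2 -> 14
Result: insert 10 as left child of 14
Final tree (level order): [25, 2, 49, None, 14, 38, None, 10, 21, 29, 47, None, None, 15, None, None, None, None, None, None, 18]


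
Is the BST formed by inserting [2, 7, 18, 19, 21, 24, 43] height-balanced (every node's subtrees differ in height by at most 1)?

Tree (level-order array): [2, None, 7, None, 18, None, 19, None, 21, None, 24, None, 43]
Definition: a tree is height-balanced if, at every node, |h(left) - h(right)| <= 1 (empty subtree has height -1).
Bottom-up per-node check:
  node 43: h_left=-1, h_right=-1, diff=0 [OK], height=0
  node 24: h_left=-1, h_right=0, diff=1 [OK], height=1
  node 21: h_left=-1, h_right=1, diff=2 [FAIL (|-1-1|=2 > 1)], height=2
  node 19: h_left=-1, h_right=2, diff=3 [FAIL (|-1-2|=3 > 1)], height=3
  node 18: h_left=-1, h_right=3, diff=4 [FAIL (|-1-3|=4 > 1)], height=4
  node 7: h_left=-1, h_right=4, diff=5 [FAIL (|-1-4|=5 > 1)], height=5
  node 2: h_left=-1, h_right=5, diff=6 [FAIL (|-1-5|=6 > 1)], height=6
Node 21 violates the condition: |-1 - 1| = 2 > 1.
Result: Not balanced


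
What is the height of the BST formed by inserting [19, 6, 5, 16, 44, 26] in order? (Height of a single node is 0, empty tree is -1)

Insertion order: [19, 6, 5, 16, 44, 26]
Tree (level-order array): [19, 6, 44, 5, 16, 26]
Compute height bottom-up (empty subtree = -1):
  height(5) = 1 + max(-1, -1) = 0
  height(16) = 1 + max(-1, -1) = 0
  height(6) = 1 + max(0, 0) = 1
  height(26) = 1 + max(-1, -1) = 0
  height(44) = 1 + max(0, -1) = 1
  height(19) = 1 + max(1, 1) = 2
Height = 2


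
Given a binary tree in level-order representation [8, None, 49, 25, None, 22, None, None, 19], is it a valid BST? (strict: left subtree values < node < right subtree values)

Level-order array: [8, None, 49, 25, None, 22, None, None, 19]
Validate using subtree bounds (lo, hi): at each node, require lo < value < hi,
then recurse left with hi=value and right with lo=value.
Preorder trace (stopping at first violation):
  at node 8 with bounds (-inf, +inf): OK
  at node 49 with bounds (8, +inf): OK
  at node 25 with bounds (8, 49): OK
  at node 22 with bounds (8, 25): OK
  at node 19 with bounds (22, 25): VIOLATION
Node 19 violates its bound: not (22 < 19 < 25).
Result: Not a valid BST


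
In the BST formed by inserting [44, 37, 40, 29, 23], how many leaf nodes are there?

Tree built from: [44, 37, 40, 29, 23]
Tree (level-order array): [44, 37, None, 29, 40, 23]
Rule: A leaf has 0 children.
Per-node child counts:
  node 44: 1 child(ren)
  node 37: 2 child(ren)
  node 29: 1 child(ren)
  node 23: 0 child(ren)
  node 40: 0 child(ren)
Matching nodes: [23, 40]
Count of leaf nodes: 2


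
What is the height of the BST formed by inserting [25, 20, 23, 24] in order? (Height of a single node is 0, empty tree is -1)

Insertion order: [25, 20, 23, 24]
Tree (level-order array): [25, 20, None, None, 23, None, 24]
Compute height bottom-up (empty subtree = -1):
  height(24) = 1 + max(-1, -1) = 0
  height(23) = 1 + max(-1, 0) = 1
  height(20) = 1 + max(-1, 1) = 2
  height(25) = 1 + max(2, -1) = 3
Height = 3


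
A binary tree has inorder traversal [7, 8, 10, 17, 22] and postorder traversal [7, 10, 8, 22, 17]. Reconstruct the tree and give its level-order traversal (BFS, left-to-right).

Inorder:   [7, 8, 10, 17, 22]
Postorder: [7, 10, 8, 22, 17]
Algorithm: postorder visits root last, so walk postorder right-to-left;
each value is the root of the current inorder slice — split it at that
value, recurse on the right subtree first, then the left.
Recursive splits:
  root=17; inorder splits into left=[7, 8, 10], right=[22]
  root=22; inorder splits into left=[], right=[]
  root=8; inorder splits into left=[7], right=[10]
  root=10; inorder splits into left=[], right=[]
  root=7; inorder splits into left=[], right=[]
Reconstructed level-order: [17, 8, 22, 7, 10]


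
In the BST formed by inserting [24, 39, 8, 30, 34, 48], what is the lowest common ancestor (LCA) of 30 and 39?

Tree insertion order: [24, 39, 8, 30, 34, 48]
Tree (level-order array): [24, 8, 39, None, None, 30, 48, None, 34]
In a BST, the LCA of p=30, q=39 is the first node v on the
root-to-leaf path with p <= v <= q (go left if both < v, right if both > v).
Walk from root:
  at 24: both 30 and 39 > 24, go right
  at 39: 30 <= 39 <= 39, this is the LCA
LCA = 39


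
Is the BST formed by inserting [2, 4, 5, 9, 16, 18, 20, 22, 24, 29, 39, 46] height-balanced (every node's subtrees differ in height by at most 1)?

Tree (level-order array): [2, None, 4, None, 5, None, 9, None, 16, None, 18, None, 20, None, 22, None, 24, None, 29, None, 39, None, 46]
Definition: a tree is height-balanced if, at every node, |h(left) - h(right)| <= 1 (empty subtree has height -1).
Bottom-up per-node check:
  node 46: h_left=-1, h_right=-1, diff=0 [OK], height=0
  node 39: h_left=-1, h_right=0, diff=1 [OK], height=1
  node 29: h_left=-1, h_right=1, diff=2 [FAIL (|-1-1|=2 > 1)], height=2
  node 24: h_left=-1, h_right=2, diff=3 [FAIL (|-1-2|=3 > 1)], height=3
  node 22: h_left=-1, h_right=3, diff=4 [FAIL (|-1-3|=4 > 1)], height=4
  node 20: h_left=-1, h_right=4, diff=5 [FAIL (|-1-4|=5 > 1)], height=5
  node 18: h_left=-1, h_right=5, diff=6 [FAIL (|-1-5|=6 > 1)], height=6
  node 16: h_left=-1, h_right=6, diff=7 [FAIL (|-1-6|=7 > 1)], height=7
  node 9: h_left=-1, h_right=7, diff=8 [FAIL (|-1-7|=8 > 1)], height=8
  node 5: h_left=-1, h_right=8, diff=9 [FAIL (|-1-8|=9 > 1)], height=9
  node 4: h_left=-1, h_right=9, diff=10 [FAIL (|-1-9|=10 > 1)], height=10
  node 2: h_left=-1, h_right=10, diff=11 [FAIL (|-1-10|=11 > 1)], height=11
Node 29 violates the condition: |-1 - 1| = 2 > 1.
Result: Not balanced


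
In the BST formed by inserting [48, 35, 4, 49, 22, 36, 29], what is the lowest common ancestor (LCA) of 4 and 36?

Tree insertion order: [48, 35, 4, 49, 22, 36, 29]
Tree (level-order array): [48, 35, 49, 4, 36, None, None, None, 22, None, None, None, 29]
In a BST, the LCA of p=4, q=36 is the first node v on the
root-to-leaf path with p <= v <= q (go left if both < v, right if both > v).
Walk from root:
  at 48: both 4 and 36 < 48, go left
  at 35: 4 <= 35 <= 36, this is the LCA
LCA = 35


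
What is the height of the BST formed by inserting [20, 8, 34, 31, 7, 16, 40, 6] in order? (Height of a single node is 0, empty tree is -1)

Insertion order: [20, 8, 34, 31, 7, 16, 40, 6]
Tree (level-order array): [20, 8, 34, 7, 16, 31, 40, 6]
Compute height bottom-up (empty subtree = -1):
  height(6) = 1 + max(-1, -1) = 0
  height(7) = 1 + max(0, -1) = 1
  height(16) = 1 + max(-1, -1) = 0
  height(8) = 1 + max(1, 0) = 2
  height(31) = 1 + max(-1, -1) = 0
  height(40) = 1 + max(-1, -1) = 0
  height(34) = 1 + max(0, 0) = 1
  height(20) = 1 + max(2, 1) = 3
Height = 3


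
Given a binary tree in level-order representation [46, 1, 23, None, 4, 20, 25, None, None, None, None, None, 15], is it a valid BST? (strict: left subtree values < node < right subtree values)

Level-order array: [46, 1, 23, None, 4, 20, 25, None, None, None, None, None, 15]
Validate using subtree bounds (lo, hi): at each node, require lo < value < hi,
then recurse left with hi=value and right with lo=value.
Preorder trace (stopping at first violation):
  at node 46 with bounds (-inf, +inf): OK
  at node 1 with bounds (-inf, 46): OK
  at node 4 with bounds (1, 46): OK
  at node 23 with bounds (46, +inf): VIOLATION
Node 23 violates its bound: not (46 < 23 < +inf).
Result: Not a valid BST


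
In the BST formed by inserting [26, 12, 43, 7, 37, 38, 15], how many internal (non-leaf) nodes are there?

Tree built from: [26, 12, 43, 7, 37, 38, 15]
Tree (level-order array): [26, 12, 43, 7, 15, 37, None, None, None, None, None, None, 38]
Rule: An internal node has at least one child.
Per-node child counts:
  node 26: 2 child(ren)
  node 12: 2 child(ren)
  node 7: 0 child(ren)
  node 15: 0 child(ren)
  node 43: 1 child(ren)
  node 37: 1 child(ren)
  node 38: 0 child(ren)
Matching nodes: [26, 12, 43, 37]
Count of internal (non-leaf) nodes: 4


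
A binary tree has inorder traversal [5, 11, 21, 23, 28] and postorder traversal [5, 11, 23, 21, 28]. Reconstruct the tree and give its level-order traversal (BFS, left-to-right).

Inorder:   [5, 11, 21, 23, 28]
Postorder: [5, 11, 23, 21, 28]
Algorithm: postorder visits root last, so walk postorder right-to-left;
each value is the root of the current inorder slice — split it at that
value, recurse on the right subtree first, then the left.
Recursive splits:
  root=28; inorder splits into left=[5, 11, 21, 23], right=[]
  root=21; inorder splits into left=[5, 11], right=[23]
  root=23; inorder splits into left=[], right=[]
  root=11; inorder splits into left=[5], right=[]
  root=5; inorder splits into left=[], right=[]
Reconstructed level-order: [28, 21, 11, 23, 5]


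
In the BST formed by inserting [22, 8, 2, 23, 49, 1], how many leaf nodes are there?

Tree built from: [22, 8, 2, 23, 49, 1]
Tree (level-order array): [22, 8, 23, 2, None, None, 49, 1]
Rule: A leaf has 0 children.
Per-node child counts:
  node 22: 2 child(ren)
  node 8: 1 child(ren)
  node 2: 1 child(ren)
  node 1: 0 child(ren)
  node 23: 1 child(ren)
  node 49: 0 child(ren)
Matching nodes: [1, 49]
Count of leaf nodes: 2


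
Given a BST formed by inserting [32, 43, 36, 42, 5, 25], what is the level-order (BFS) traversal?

Tree insertion order: [32, 43, 36, 42, 5, 25]
Tree (level-order array): [32, 5, 43, None, 25, 36, None, None, None, None, 42]
BFS from the root, enqueuing left then right child of each popped node:
  queue [32] -> pop 32, enqueue [5, 43], visited so far: [32]
  queue [5, 43] -> pop 5, enqueue [25], visited so far: [32, 5]
  queue [43, 25] -> pop 43, enqueue [36], visited so far: [32, 5, 43]
  queue [25, 36] -> pop 25, enqueue [none], visited so far: [32, 5, 43, 25]
  queue [36] -> pop 36, enqueue [42], visited so far: [32, 5, 43, 25, 36]
  queue [42] -> pop 42, enqueue [none], visited so far: [32, 5, 43, 25, 36, 42]
Result: [32, 5, 43, 25, 36, 42]


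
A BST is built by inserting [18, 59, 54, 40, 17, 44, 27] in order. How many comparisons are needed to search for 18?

Search path for 18: 18
Found: True
Comparisons: 1


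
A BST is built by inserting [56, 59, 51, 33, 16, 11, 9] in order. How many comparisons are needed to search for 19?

Search path for 19: 56 -> 51 -> 33 -> 16
Found: False
Comparisons: 4


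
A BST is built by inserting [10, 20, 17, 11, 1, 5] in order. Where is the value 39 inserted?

Starting tree (level order): [10, 1, 20, None, 5, 17, None, None, None, 11]
Insertion path: 10 -> 20
Result: insert 39 as right child of 20
Final tree (level order): [10, 1, 20, None, 5, 17, 39, None, None, 11]


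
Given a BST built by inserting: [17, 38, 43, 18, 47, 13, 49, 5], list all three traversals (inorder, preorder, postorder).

Tree insertion order: [17, 38, 43, 18, 47, 13, 49, 5]
Tree (level-order array): [17, 13, 38, 5, None, 18, 43, None, None, None, None, None, 47, None, 49]
Inorder (L, root, R): [5, 13, 17, 18, 38, 43, 47, 49]
Preorder (root, L, R): [17, 13, 5, 38, 18, 43, 47, 49]
Postorder (L, R, root): [5, 13, 18, 49, 47, 43, 38, 17]


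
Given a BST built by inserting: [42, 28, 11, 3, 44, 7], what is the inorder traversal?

Tree insertion order: [42, 28, 11, 3, 44, 7]
Tree (level-order array): [42, 28, 44, 11, None, None, None, 3, None, None, 7]
Inorder traversal: [3, 7, 11, 28, 42, 44]


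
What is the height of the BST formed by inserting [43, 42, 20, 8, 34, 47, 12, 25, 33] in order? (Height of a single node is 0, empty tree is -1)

Insertion order: [43, 42, 20, 8, 34, 47, 12, 25, 33]
Tree (level-order array): [43, 42, 47, 20, None, None, None, 8, 34, None, 12, 25, None, None, None, None, 33]
Compute height bottom-up (empty subtree = -1):
  height(12) = 1 + max(-1, -1) = 0
  height(8) = 1 + max(-1, 0) = 1
  height(33) = 1 + max(-1, -1) = 0
  height(25) = 1 + max(-1, 0) = 1
  height(34) = 1 + max(1, -1) = 2
  height(20) = 1 + max(1, 2) = 3
  height(42) = 1 + max(3, -1) = 4
  height(47) = 1 + max(-1, -1) = 0
  height(43) = 1 + max(4, 0) = 5
Height = 5


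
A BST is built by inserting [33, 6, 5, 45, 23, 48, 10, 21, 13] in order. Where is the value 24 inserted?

Starting tree (level order): [33, 6, 45, 5, 23, None, 48, None, None, 10, None, None, None, None, 21, 13]
Insertion path: 33 -> 6 -> 23
Result: insert 24 as right child of 23
Final tree (level order): [33, 6, 45, 5, 23, None, 48, None, None, 10, 24, None, None, None, 21, None, None, 13]


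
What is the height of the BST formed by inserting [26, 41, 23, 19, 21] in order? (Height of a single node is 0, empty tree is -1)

Insertion order: [26, 41, 23, 19, 21]
Tree (level-order array): [26, 23, 41, 19, None, None, None, None, 21]
Compute height bottom-up (empty subtree = -1):
  height(21) = 1 + max(-1, -1) = 0
  height(19) = 1 + max(-1, 0) = 1
  height(23) = 1 + max(1, -1) = 2
  height(41) = 1 + max(-1, -1) = 0
  height(26) = 1 + max(2, 0) = 3
Height = 3


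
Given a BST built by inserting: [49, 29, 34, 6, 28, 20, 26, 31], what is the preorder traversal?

Tree insertion order: [49, 29, 34, 6, 28, 20, 26, 31]
Tree (level-order array): [49, 29, None, 6, 34, None, 28, 31, None, 20, None, None, None, None, 26]
Preorder traversal: [49, 29, 6, 28, 20, 26, 34, 31]


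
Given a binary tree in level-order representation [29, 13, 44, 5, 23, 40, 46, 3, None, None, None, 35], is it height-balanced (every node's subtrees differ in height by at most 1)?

Tree (level-order array): [29, 13, 44, 5, 23, 40, 46, 3, None, None, None, 35]
Definition: a tree is height-balanced if, at every node, |h(left) - h(right)| <= 1 (empty subtree has height -1).
Bottom-up per-node check:
  node 3: h_left=-1, h_right=-1, diff=0 [OK], height=0
  node 5: h_left=0, h_right=-1, diff=1 [OK], height=1
  node 23: h_left=-1, h_right=-1, diff=0 [OK], height=0
  node 13: h_left=1, h_right=0, diff=1 [OK], height=2
  node 35: h_left=-1, h_right=-1, diff=0 [OK], height=0
  node 40: h_left=0, h_right=-1, diff=1 [OK], height=1
  node 46: h_left=-1, h_right=-1, diff=0 [OK], height=0
  node 44: h_left=1, h_right=0, diff=1 [OK], height=2
  node 29: h_left=2, h_right=2, diff=0 [OK], height=3
All nodes satisfy the balance condition.
Result: Balanced


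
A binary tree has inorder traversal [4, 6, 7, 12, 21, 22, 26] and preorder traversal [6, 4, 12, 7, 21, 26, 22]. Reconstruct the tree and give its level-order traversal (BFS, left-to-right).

Inorder:  [4, 6, 7, 12, 21, 22, 26]
Preorder: [6, 4, 12, 7, 21, 26, 22]
Algorithm: preorder visits root first, so consume preorder in order;
for each root, split the current inorder slice at that value into
left-subtree inorder and right-subtree inorder, then recurse.
Recursive splits:
  root=6; inorder splits into left=[4], right=[7, 12, 21, 22, 26]
  root=4; inorder splits into left=[], right=[]
  root=12; inorder splits into left=[7], right=[21, 22, 26]
  root=7; inorder splits into left=[], right=[]
  root=21; inorder splits into left=[], right=[22, 26]
  root=26; inorder splits into left=[22], right=[]
  root=22; inorder splits into left=[], right=[]
Reconstructed level-order: [6, 4, 12, 7, 21, 26, 22]


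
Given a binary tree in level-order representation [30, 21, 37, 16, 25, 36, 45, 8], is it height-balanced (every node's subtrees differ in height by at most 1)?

Tree (level-order array): [30, 21, 37, 16, 25, 36, 45, 8]
Definition: a tree is height-balanced if, at every node, |h(left) - h(right)| <= 1 (empty subtree has height -1).
Bottom-up per-node check:
  node 8: h_left=-1, h_right=-1, diff=0 [OK], height=0
  node 16: h_left=0, h_right=-1, diff=1 [OK], height=1
  node 25: h_left=-1, h_right=-1, diff=0 [OK], height=0
  node 21: h_left=1, h_right=0, diff=1 [OK], height=2
  node 36: h_left=-1, h_right=-1, diff=0 [OK], height=0
  node 45: h_left=-1, h_right=-1, diff=0 [OK], height=0
  node 37: h_left=0, h_right=0, diff=0 [OK], height=1
  node 30: h_left=2, h_right=1, diff=1 [OK], height=3
All nodes satisfy the balance condition.
Result: Balanced


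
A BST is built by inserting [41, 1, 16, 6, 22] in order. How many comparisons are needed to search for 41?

Search path for 41: 41
Found: True
Comparisons: 1


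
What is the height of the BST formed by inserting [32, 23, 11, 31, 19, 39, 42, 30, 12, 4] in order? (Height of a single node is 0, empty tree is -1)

Insertion order: [32, 23, 11, 31, 19, 39, 42, 30, 12, 4]
Tree (level-order array): [32, 23, 39, 11, 31, None, 42, 4, 19, 30, None, None, None, None, None, 12]
Compute height bottom-up (empty subtree = -1):
  height(4) = 1 + max(-1, -1) = 0
  height(12) = 1 + max(-1, -1) = 0
  height(19) = 1 + max(0, -1) = 1
  height(11) = 1 + max(0, 1) = 2
  height(30) = 1 + max(-1, -1) = 0
  height(31) = 1 + max(0, -1) = 1
  height(23) = 1 + max(2, 1) = 3
  height(42) = 1 + max(-1, -1) = 0
  height(39) = 1 + max(-1, 0) = 1
  height(32) = 1 + max(3, 1) = 4
Height = 4


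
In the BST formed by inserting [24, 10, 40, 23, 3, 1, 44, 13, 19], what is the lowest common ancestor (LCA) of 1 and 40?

Tree insertion order: [24, 10, 40, 23, 3, 1, 44, 13, 19]
Tree (level-order array): [24, 10, 40, 3, 23, None, 44, 1, None, 13, None, None, None, None, None, None, 19]
In a BST, the LCA of p=1, q=40 is the first node v on the
root-to-leaf path with p <= v <= q (go left if both < v, right if both > v).
Walk from root:
  at 24: 1 <= 24 <= 40, this is the LCA
LCA = 24


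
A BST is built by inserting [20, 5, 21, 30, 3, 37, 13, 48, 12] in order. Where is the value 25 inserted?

Starting tree (level order): [20, 5, 21, 3, 13, None, 30, None, None, 12, None, None, 37, None, None, None, 48]
Insertion path: 20 -> 21 -> 30
Result: insert 25 as left child of 30
Final tree (level order): [20, 5, 21, 3, 13, None, 30, None, None, 12, None, 25, 37, None, None, None, None, None, 48]


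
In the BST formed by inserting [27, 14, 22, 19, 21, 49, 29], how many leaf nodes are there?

Tree built from: [27, 14, 22, 19, 21, 49, 29]
Tree (level-order array): [27, 14, 49, None, 22, 29, None, 19, None, None, None, None, 21]
Rule: A leaf has 0 children.
Per-node child counts:
  node 27: 2 child(ren)
  node 14: 1 child(ren)
  node 22: 1 child(ren)
  node 19: 1 child(ren)
  node 21: 0 child(ren)
  node 49: 1 child(ren)
  node 29: 0 child(ren)
Matching nodes: [21, 29]
Count of leaf nodes: 2


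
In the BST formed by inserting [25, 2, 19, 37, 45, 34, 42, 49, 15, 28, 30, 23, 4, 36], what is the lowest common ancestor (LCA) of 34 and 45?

Tree insertion order: [25, 2, 19, 37, 45, 34, 42, 49, 15, 28, 30, 23, 4, 36]
Tree (level-order array): [25, 2, 37, None, 19, 34, 45, 15, 23, 28, 36, 42, 49, 4, None, None, None, None, 30]
In a BST, the LCA of p=34, q=45 is the first node v on the
root-to-leaf path with p <= v <= q (go left if both < v, right if both > v).
Walk from root:
  at 25: both 34 and 45 > 25, go right
  at 37: 34 <= 37 <= 45, this is the LCA
LCA = 37


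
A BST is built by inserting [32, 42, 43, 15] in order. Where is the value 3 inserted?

Starting tree (level order): [32, 15, 42, None, None, None, 43]
Insertion path: 32 -> 15
Result: insert 3 as left child of 15
Final tree (level order): [32, 15, 42, 3, None, None, 43]


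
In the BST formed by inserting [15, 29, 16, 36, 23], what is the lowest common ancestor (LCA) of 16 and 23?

Tree insertion order: [15, 29, 16, 36, 23]
Tree (level-order array): [15, None, 29, 16, 36, None, 23]
In a BST, the LCA of p=16, q=23 is the first node v on the
root-to-leaf path with p <= v <= q (go left if both < v, right if both > v).
Walk from root:
  at 15: both 16 and 23 > 15, go right
  at 29: both 16 and 23 < 29, go left
  at 16: 16 <= 16 <= 23, this is the LCA
LCA = 16


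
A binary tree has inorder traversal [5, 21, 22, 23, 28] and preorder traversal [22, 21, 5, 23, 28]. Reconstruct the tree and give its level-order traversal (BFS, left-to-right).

Inorder:  [5, 21, 22, 23, 28]
Preorder: [22, 21, 5, 23, 28]
Algorithm: preorder visits root first, so consume preorder in order;
for each root, split the current inorder slice at that value into
left-subtree inorder and right-subtree inorder, then recurse.
Recursive splits:
  root=22; inorder splits into left=[5, 21], right=[23, 28]
  root=21; inorder splits into left=[5], right=[]
  root=5; inorder splits into left=[], right=[]
  root=23; inorder splits into left=[], right=[28]
  root=28; inorder splits into left=[], right=[]
Reconstructed level-order: [22, 21, 23, 5, 28]


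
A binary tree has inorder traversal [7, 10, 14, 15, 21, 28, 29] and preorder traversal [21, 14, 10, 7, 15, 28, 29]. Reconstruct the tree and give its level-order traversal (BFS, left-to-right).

Inorder:  [7, 10, 14, 15, 21, 28, 29]
Preorder: [21, 14, 10, 7, 15, 28, 29]
Algorithm: preorder visits root first, so consume preorder in order;
for each root, split the current inorder slice at that value into
left-subtree inorder and right-subtree inorder, then recurse.
Recursive splits:
  root=21; inorder splits into left=[7, 10, 14, 15], right=[28, 29]
  root=14; inorder splits into left=[7, 10], right=[15]
  root=10; inorder splits into left=[7], right=[]
  root=7; inorder splits into left=[], right=[]
  root=15; inorder splits into left=[], right=[]
  root=28; inorder splits into left=[], right=[29]
  root=29; inorder splits into left=[], right=[]
Reconstructed level-order: [21, 14, 28, 10, 15, 29, 7]


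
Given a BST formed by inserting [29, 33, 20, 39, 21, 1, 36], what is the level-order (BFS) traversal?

Tree insertion order: [29, 33, 20, 39, 21, 1, 36]
Tree (level-order array): [29, 20, 33, 1, 21, None, 39, None, None, None, None, 36]
BFS from the root, enqueuing left then right child of each popped node:
  queue [29] -> pop 29, enqueue [20, 33], visited so far: [29]
  queue [20, 33] -> pop 20, enqueue [1, 21], visited so far: [29, 20]
  queue [33, 1, 21] -> pop 33, enqueue [39], visited so far: [29, 20, 33]
  queue [1, 21, 39] -> pop 1, enqueue [none], visited so far: [29, 20, 33, 1]
  queue [21, 39] -> pop 21, enqueue [none], visited so far: [29, 20, 33, 1, 21]
  queue [39] -> pop 39, enqueue [36], visited so far: [29, 20, 33, 1, 21, 39]
  queue [36] -> pop 36, enqueue [none], visited so far: [29, 20, 33, 1, 21, 39, 36]
Result: [29, 20, 33, 1, 21, 39, 36]


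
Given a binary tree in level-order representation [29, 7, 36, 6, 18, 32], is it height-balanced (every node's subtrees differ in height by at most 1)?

Tree (level-order array): [29, 7, 36, 6, 18, 32]
Definition: a tree is height-balanced if, at every node, |h(left) - h(right)| <= 1 (empty subtree has height -1).
Bottom-up per-node check:
  node 6: h_left=-1, h_right=-1, diff=0 [OK], height=0
  node 18: h_left=-1, h_right=-1, diff=0 [OK], height=0
  node 7: h_left=0, h_right=0, diff=0 [OK], height=1
  node 32: h_left=-1, h_right=-1, diff=0 [OK], height=0
  node 36: h_left=0, h_right=-1, diff=1 [OK], height=1
  node 29: h_left=1, h_right=1, diff=0 [OK], height=2
All nodes satisfy the balance condition.
Result: Balanced


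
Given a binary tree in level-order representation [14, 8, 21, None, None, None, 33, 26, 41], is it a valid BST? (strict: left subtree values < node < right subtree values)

Level-order array: [14, 8, 21, None, None, None, 33, 26, 41]
Validate using subtree bounds (lo, hi): at each node, require lo < value < hi,
then recurse left with hi=value and right with lo=value.
Preorder trace (stopping at first violation):
  at node 14 with bounds (-inf, +inf): OK
  at node 8 with bounds (-inf, 14): OK
  at node 21 with bounds (14, +inf): OK
  at node 33 with bounds (21, +inf): OK
  at node 26 with bounds (21, 33): OK
  at node 41 with bounds (33, +inf): OK
No violation found at any node.
Result: Valid BST


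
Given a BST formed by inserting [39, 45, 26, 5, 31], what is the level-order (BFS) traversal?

Tree insertion order: [39, 45, 26, 5, 31]
Tree (level-order array): [39, 26, 45, 5, 31]
BFS from the root, enqueuing left then right child of each popped node:
  queue [39] -> pop 39, enqueue [26, 45], visited so far: [39]
  queue [26, 45] -> pop 26, enqueue [5, 31], visited so far: [39, 26]
  queue [45, 5, 31] -> pop 45, enqueue [none], visited so far: [39, 26, 45]
  queue [5, 31] -> pop 5, enqueue [none], visited so far: [39, 26, 45, 5]
  queue [31] -> pop 31, enqueue [none], visited so far: [39, 26, 45, 5, 31]
Result: [39, 26, 45, 5, 31]


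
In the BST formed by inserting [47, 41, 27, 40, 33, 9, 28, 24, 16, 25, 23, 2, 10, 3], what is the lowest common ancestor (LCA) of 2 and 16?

Tree insertion order: [47, 41, 27, 40, 33, 9, 28, 24, 16, 25, 23, 2, 10, 3]
Tree (level-order array): [47, 41, None, 27, None, 9, 40, 2, 24, 33, None, None, 3, 16, 25, 28, None, None, None, 10, 23]
In a BST, the LCA of p=2, q=16 is the first node v on the
root-to-leaf path with p <= v <= q (go left if both < v, right if both > v).
Walk from root:
  at 47: both 2 and 16 < 47, go left
  at 41: both 2 and 16 < 41, go left
  at 27: both 2 and 16 < 27, go left
  at 9: 2 <= 9 <= 16, this is the LCA
LCA = 9


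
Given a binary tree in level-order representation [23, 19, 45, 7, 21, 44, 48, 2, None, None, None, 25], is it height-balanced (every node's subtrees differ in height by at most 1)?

Tree (level-order array): [23, 19, 45, 7, 21, 44, 48, 2, None, None, None, 25]
Definition: a tree is height-balanced if, at every node, |h(left) - h(right)| <= 1 (empty subtree has height -1).
Bottom-up per-node check:
  node 2: h_left=-1, h_right=-1, diff=0 [OK], height=0
  node 7: h_left=0, h_right=-1, diff=1 [OK], height=1
  node 21: h_left=-1, h_right=-1, diff=0 [OK], height=0
  node 19: h_left=1, h_right=0, diff=1 [OK], height=2
  node 25: h_left=-1, h_right=-1, diff=0 [OK], height=0
  node 44: h_left=0, h_right=-1, diff=1 [OK], height=1
  node 48: h_left=-1, h_right=-1, diff=0 [OK], height=0
  node 45: h_left=1, h_right=0, diff=1 [OK], height=2
  node 23: h_left=2, h_right=2, diff=0 [OK], height=3
All nodes satisfy the balance condition.
Result: Balanced


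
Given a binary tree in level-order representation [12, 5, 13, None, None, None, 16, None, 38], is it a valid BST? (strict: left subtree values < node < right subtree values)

Level-order array: [12, 5, 13, None, None, None, 16, None, 38]
Validate using subtree bounds (lo, hi): at each node, require lo < value < hi,
then recurse left with hi=value and right with lo=value.
Preorder trace (stopping at first violation):
  at node 12 with bounds (-inf, +inf): OK
  at node 5 with bounds (-inf, 12): OK
  at node 13 with bounds (12, +inf): OK
  at node 16 with bounds (13, +inf): OK
  at node 38 with bounds (16, +inf): OK
No violation found at any node.
Result: Valid BST


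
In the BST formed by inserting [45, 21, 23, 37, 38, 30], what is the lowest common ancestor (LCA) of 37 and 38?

Tree insertion order: [45, 21, 23, 37, 38, 30]
Tree (level-order array): [45, 21, None, None, 23, None, 37, 30, 38]
In a BST, the LCA of p=37, q=38 is the first node v on the
root-to-leaf path with p <= v <= q (go left if both < v, right if both > v).
Walk from root:
  at 45: both 37 and 38 < 45, go left
  at 21: both 37 and 38 > 21, go right
  at 23: both 37 and 38 > 23, go right
  at 37: 37 <= 37 <= 38, this is the LCA
LCA = 37


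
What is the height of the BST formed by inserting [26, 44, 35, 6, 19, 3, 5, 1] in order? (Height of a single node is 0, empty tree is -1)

Insertion order: [26, 44, 35, 6, 19, 3, 5, 1]
Tree (level-order array): [26, 6, 44, 3, 19, 35, None, 1, 5]
Compute height bottom-up (empty subtree = -1):
  height(1) = 1 + max(-1, -1) = 0
  height(5) = 1 + max(-1, -1) = 0
  height(3) = 1 + max(0, 0) = 1
  height(19) = 1 + max(-1, -1) = 0
  height(6) = 1 + max(1, 0) = 2
  height(35) = 1 + max(-1, -1) = 0
  height(44) = 1 + max(0, -1) = 1
  height(26) = 1 + max(2, 1) = 3
Height = 3


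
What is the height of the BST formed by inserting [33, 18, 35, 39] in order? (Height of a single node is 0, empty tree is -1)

Insertion order: [33, 18, 35, 39]
Tree (level-order array): [33, 18, 35, None, None, None, 39]
Compute height bottom-up (empty subtree = -1):
  height(18) = 1 + max(-1, -1) = 0
  height(39) = 1 + max(-1, -1) = 0
  height(35) = 1 + max(-1, 0) = 1
  height(33) = 1 + max(0, 1) = 2
Height = 2


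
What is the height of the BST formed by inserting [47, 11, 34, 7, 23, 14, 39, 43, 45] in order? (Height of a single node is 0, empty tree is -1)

Insertion order: [47, 11, 34, 7, 23, 14, 39, 43, 45]
Tree (level-order array): [47, 11, None, 7, 34, None, None, 23, 39, 14, None, None, 43, None, None, None, 45]
Compute height bottom-up (empty subtree = -1):
  height(7) = 1 + max(-1, -1) = 0
  height(14) = 1 + max(-1, -1) = 0
  height(23) = 1 + max(0, -1) = 1
  height(45) = 1 + max(-1, -1) = 0
  height(43) = 1 + max(-1, 0) = 1
  height(39) = 1 + max(-1, 1) = 2
  height(34) = 1 + max(1, 2) = 3
  height(11) = 1 + max(0, 3) = 4
  height(47) = 1 + max(4, -1) = 5
Height = 5


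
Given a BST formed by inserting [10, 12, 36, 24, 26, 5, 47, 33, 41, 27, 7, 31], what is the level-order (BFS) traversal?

Tree insertion order: [10, 12, 36, 24, 26, 5, 47, 33, 41, 27, 7, 31]
Tree (level-order array): [10, 5, 12, None, 7, None, 36, None, None, 24, 47, None, 26, 41, None, None, 33, None, None, 27, None, None, 31]
BFS from the root, enqueuing left then right child of each popped node:
  queue [10] -> pop 10, enqueue [5, 12], visited so far: [10]
  queue [5, 12] -> pop 5, enqueue [7], visited so far: [10, 5]
  queue [12, 7] -> pop 12, enqueue [36], visited so far: [10, 5, 12]
  queue [7, 36] -> pop 7, enqueue [none], visited so far: [10, 5, 12, 7]
  queue [36] -> pop 36, enqueue [24, 47], visited so far: [10, 5, 12, 7, 36]
  queue [24, 47] -> pop 24, enqueue [26], visited so far: [10, 5, 12, 7, 36, 24]
  queue [47, 26] -> pop 47, enqueue [41], visited so far: [10, 5, 12, 7, 36, 24, 47]
  queue [26, 41] -> pop 26, enqueue [33], visited so far: [10, 5, 12, 7, 36, 24, 47, 26]
  queue [41, 33] -> pop 41, enqueue [none], visited so far: [10, 5, 12, 7, 36, 24, 47, 26, 41]
  queue [33] -> pop 33, enqueue [27], visited so far: [10, 5, 12, 7, 36, 24, 47, 26, 41, 33]
  queue [27] -> pop 27, enqueue [31], visited so far: [10, 5, 12, 7, 36, 24, 47, 26, 41, 33, 27]
  queue [31] -> pop 31, enqueue [none], visited so far: [10, 5, 12, 7, 36, 24, 47, 26, 41, 33, 27, 31]
Result: [10, 5, 12, 7, 36, 24, 47, 26, 41, 33, 27, 31]


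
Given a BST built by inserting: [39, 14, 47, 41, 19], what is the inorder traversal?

Tree insertion order: [39, 14, 47, 41, 19]
Tree (level-order array): [39, 14, 47, None, 19, 41]
Inorder traversal: [14, 19, 39, 41, 47]


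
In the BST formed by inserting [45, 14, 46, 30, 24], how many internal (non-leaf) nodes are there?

Tree built from: [45, 14, 46, 30, 24]
Tree (level-order array): [45, 14, 46, None, 30, None, None, 24]
Rule: An internal node has at least one child.
Per-node child counts:
  node 45: 2 child(ren)
  node 14: 1 child(ren)
  node 30: 1 child(ren)
  node 24: 0 child(ren)
  node 46: 0 child(ren)
Matching nodes: [45, 14, 30]
Count of internal (non-leaf) nodes: 3
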